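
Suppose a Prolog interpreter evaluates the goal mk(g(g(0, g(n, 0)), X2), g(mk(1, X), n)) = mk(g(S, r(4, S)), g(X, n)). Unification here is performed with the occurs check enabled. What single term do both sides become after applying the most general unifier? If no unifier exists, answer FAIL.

FAIL

Decompose mk/2: g(g(0, g(n, 0)), X2) = g(S, r(4, S)),  g(mk(1, X), n) = g(X, n).
Decompose g/2: g(0, g(n, 0)) = S,  X2 = r(4, S).
Bind S := g(0, g(n, 0)); substituting into the one remaining equation that mentions S gives: X2 = r(4, g(0, g(n, 0))).
Bind X2 := r(4, g(0, g(n, 0))); no other remaining equation mentions X2.
Decompose g/2: mk(1, X) = X,  n = n.
Occurs check fails: X occurs in mk(1, X); the equation X = mk(1, X) has no finite solution.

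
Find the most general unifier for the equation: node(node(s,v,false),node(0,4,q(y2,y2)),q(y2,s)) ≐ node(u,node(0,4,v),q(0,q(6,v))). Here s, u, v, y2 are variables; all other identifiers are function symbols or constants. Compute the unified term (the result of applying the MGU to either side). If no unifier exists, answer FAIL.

Decompose node/3: node(s,v,false) ≐ u,  node(0,4,q(y2,y2)) ≐ node(0,4,v),  q(y2,s) ≐ q(0,q(6,v)).
Bind u := node(s,v,false); no other remaining equation mentions u.
Decompose node/3: 0 ≐ 0,  4 ≐ 4,  q(y2,y2) ≐ v.
Delete trivial equation 0 ≐ 0.
Delete trivial equation 4 ≐ 4.
Bind v := q(y2,y2); substituting into the remaining equation gives: q(y2,s) ≐ q(0,q(6,q(y2,y2))). Substituting into the earlier binding gives u := node(s,q(y2,y2),false).
Decompose q/2: y2 ≐ 0,  s ≐ q(6,q(y2,y2)).
Bind y2 := 0; substituting into the remaining equation gives: s ≐ q(6,q(0,0)). Substituting into the earlier bindings gives u := node(s,q(0,0),false), v := q(0,0).
Bind s := q(6,q(0,0)). Substituting into the earlier binding gives u := node(q(6,q(0,0)),q(0,0),false).
Applying the MGU to either side gives node(node(q(6,q(0,0)),q(0,0),false),node(0,4,q(0,0)),q(0,q(6,q(0,0)))).

node(node(q(6,q(0,0)),q(0,0),false),node(0,4,q(0,0)),q(0,q(6,q(0,0))))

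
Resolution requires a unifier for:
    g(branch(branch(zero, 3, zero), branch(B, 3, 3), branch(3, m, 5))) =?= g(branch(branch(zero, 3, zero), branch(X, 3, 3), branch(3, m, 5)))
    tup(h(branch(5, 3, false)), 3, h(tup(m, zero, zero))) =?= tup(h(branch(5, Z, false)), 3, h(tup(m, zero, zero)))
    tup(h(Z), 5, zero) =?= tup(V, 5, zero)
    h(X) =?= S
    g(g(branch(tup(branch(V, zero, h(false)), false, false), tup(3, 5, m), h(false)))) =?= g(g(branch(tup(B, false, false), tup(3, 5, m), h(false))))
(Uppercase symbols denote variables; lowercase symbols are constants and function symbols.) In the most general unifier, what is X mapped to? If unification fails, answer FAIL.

Decompose g/1: branch(branch(zero, 3, zero), branch(B, 3, 3), branch(3, m, 5)) =?= branch(branch(zero, 3, zero), branch(X, 3, 3), branch(3, m, 5)).
Decompose branch/3: branch(zero, 3, zero) =?= branch(zero, 3, zero),  branch(B, 3, 3) =?= branch(X, 3, 3),  branch(3, m, 5) =?= branch(3, m, 5).
Delete trivial equation branch(zero, 3, zero) =?= branch(zero, 3, zero).
Decompose branch/3: B =?= X,  3 =?= 3,  3 =?= 3.
Bind B := X; substituting into the one remaining equation that mentions B gives: g(g(branch(tup(branch(V, zero, h(false)), false, false), tup(3, 5, m), h(false)))) =?= g(g(branch(tup(X, false, false), tup(3, 5, m), h(false)))).
Delete trivial equation 3 =?= 3.
Delete trivial equation 3 =?= 3.
Delete trivial equation branch(3, m, 5) =?= branch(3, m, 5).
Decompose tup/3: h(branch(5, 3, false)) =?= h(branch(5, Z, false)),  3 =?= 3,  h(tup(m, zero, zero)) =?= h(tup(m, zero, zero)).
Decompose h/1: branch(5, 3, false) =?= branch(5, Z, false).
Decompose branch/3: 5 =?= 5,  3 =?= Z,  false =?= false.
Delete trivial equation 5 =?= 5.
Bind Z := 3; substituting into the one remaining equation that mentions Z gives: tup(h(3), 5, zero) =?= tup(V, 5, zero).
Delete trivial equation false =?= false.
Delete trivial equation 3 =?= 3.
Delete trivial equation h(tup(m, zero, zero)) =?= h(tup(m, zero, zero)).
Decompose tup/3: h(3) =?= V,  5 =?= 5,  zero =?= zero.
Bind V := h(3); substituting into the one remaining equation that mentions V gives: g(g(branch(tup(branch(h(3), zero, h(false)), false, false), tup(3, 5, m), h(false)))) =?= g(g(branch(tup(X, false, false), tup(3, 5, m), h(false)))).
Delete trivial equation 5 =?= 5.
Delete trivial equation zero =?= zero.
Bind S := h(X); no other remaining equation mentions S.
Decompose g/1: g(branch(tup(branch(h(3), zero, h(false)), false, false), tup(3, 5, m), h(false))) =?= g(branch(tup(X, false, false), tup(3, 5, m), h(false))).
Decompose g/1: branch(tup(branch(h(3), zero, h(false)), false, false), tup(3, 5, m), h(false)) =?= branch(tup(X, false, false), tup(3, 5, m), h(false)).
Decompose branch/3: tup(branch(h(3), zero, h(false)), false, false) =?= tup(X, false, false),  tup(3, 5, m) =?= tup(3, 5, m),  h(false) =?= h(false).
Decompose tup/3: branch(h(3), zero, h(false)) =?= X,  false =?= false,  false =?= false.
Bind X := branch(h(3), zero, h(false)); no other remaining equation mentions X. Substituting into the earlier bindings gives B := branch(h(3), zero, h(false)), S := h(branch(h(3), zero, h(false))).
Delete trivial equation false =?= false.
Delete trivial equation false =?= false.
Delete trivial equation tup(3, 5, m) =?= tup(3, 5, m).
Delete trivial equation h(false) =?= h(false).
MGU = { B ↦ branch(h(3), zero, h(false)), Z ↦ 3, V ↦ h(3), S ↦ h(branch(h(3), zero, h(false))), X ↦ branch(h(3), zero, h(false)) }, so X ↦ branch(h(3), zero, h(false)).

branch(h(3), zero, h(false))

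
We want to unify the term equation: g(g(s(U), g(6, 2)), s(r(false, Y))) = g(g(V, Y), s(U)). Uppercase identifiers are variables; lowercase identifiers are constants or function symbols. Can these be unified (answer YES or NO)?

Decompose g/2: g(s(U), g(6, 2)) = g(V, Y),  s(r(false, Y)) = s(U).
Decompose g/2: s(U) = V,  g(6, 2) = Y.
Bind V := s(U); no other remaining equation mentions V.
Bind Y := g(6, 2); substituting into the remaining equation gives: s(r(false, g(6, 2))) = s(U).
Decompose s/1: r(false, g(6, 2)) = U.
Bind U := r(false, g(6, 2)). Substituting into the earlier binding gives V := s(r(false, g(6, 2))).
No equations remain and no clash or occurs-check failure arose, so a unifier exists.

YES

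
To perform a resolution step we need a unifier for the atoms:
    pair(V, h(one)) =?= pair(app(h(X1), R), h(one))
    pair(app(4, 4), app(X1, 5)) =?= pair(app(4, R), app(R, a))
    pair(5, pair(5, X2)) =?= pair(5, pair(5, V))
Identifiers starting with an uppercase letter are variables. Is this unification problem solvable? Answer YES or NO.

Decompose pair/2: V =?= app(h(X1), R),  h(one) =?= h(one).
Bind V := app(h(X1), R); substituting into the one remaining equation that mentions V gives: pair(5, pair(5, X2)) =?= pair(5, pair(5, app(h(X1), R))).
Delete trivial equation h(one) =?= h(one).
Decompose pair/2: app(4, 4) =?= app(4, R),  app(X1, 5) =?= app(R, a).
Decompose app/2: 4 =?= 4,  4 =?= R.
Delete trivial equation 4 =?= 4.
Bind R := 4; substituting into the remaining equations gives: app(X1, 5) =?= app(4, a),  pair(5, pair(5, X2)) =?= pair(5, pair(5, app(h(X1), 4))). Substituting into the earlier binding gives V := app(h(X1), 4).
Decompose app/2: X1 =?= 4,  5 =?= a.
Bind X1 := 4; substituting into the one remaining equation that mentions X1 gives: pair(5, pair(5, X2)) =?= pair(5, pair(5, app(h(4), 4))). Substituting into the earlier binding gives V := app(h(4), 4).
Clash: constants 5 and a differ; no unifier exists.

NO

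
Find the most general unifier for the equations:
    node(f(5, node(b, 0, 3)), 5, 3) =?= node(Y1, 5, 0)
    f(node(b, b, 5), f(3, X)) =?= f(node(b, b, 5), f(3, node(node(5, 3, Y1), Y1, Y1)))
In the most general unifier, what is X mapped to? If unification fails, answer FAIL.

FAIL

Decompose node/3: f(5, node(b, 0, 3)) =?= Y1,  5 =?= 5,  3 =?= 0.
Bind Y1 := f(5, node(b, 0, 3)); substituting into the one remaining equation that mentions Y1 gives: f(node(b, b, 5), f(3, X)) =?= f(node(b, b, 5), f(3, node(node(5, 3, f(5, node(b, 0, 3))), f(5, node(b, 0, 3)), f(5, node(b, 0, 3))))).
Delete trivial equation 5 =?= 5.
Clash: constants 3 and 0 differ; no unifier exists.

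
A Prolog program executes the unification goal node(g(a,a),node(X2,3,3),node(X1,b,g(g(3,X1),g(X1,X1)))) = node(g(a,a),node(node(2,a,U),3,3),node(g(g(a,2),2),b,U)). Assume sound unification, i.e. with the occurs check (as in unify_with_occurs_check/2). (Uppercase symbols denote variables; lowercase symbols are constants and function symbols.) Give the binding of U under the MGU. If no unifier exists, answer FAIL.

g(g(3,g(g(a,2),2)),g(g(g(a,2),2),g(g(a,2),2)))

Decompose node/3: g(a,a) = g(a,a),  node(X2,3,3) = node(node(2,a,U),3,3),  node(X1,b,g(g(3,X1),g(X1,X1))) = node(g(g(a,2),2),b,U).
Delete trivial equation g(a,a) = g(a,a).
Decompose node/3: X2 = node(2,a,U),  3 = 3,  3 = 3.
Bind X2 := node(2,a,U); no other remaining equation mentions X2.
Delete trivial equation 3 = 3.
Delete trivial equation 3 = 3.
Decompose node/3: X1 = g(g(a,2),2),  b = b,  g(g(3,X1),g(X1,X1)) = U.
Bind X1 := g(g(a,2),2); substituting into the one remaining equation that mentions X1 gives: g(g(3,g(g(a,2),2)),g(g(g(a,2),2),g(g(a,2),2))) = U.
Delete trivial equation b = b.
Bind U := g(g(3,g(g(a,2),2)),g(g(g(a,2),2),g(g(a,2),2))). Substituting into the earlier binding gives X2 := node(2,a,g(g(3,g(g(a,2),2)),g(g(g(a,2),2),g(g(a,2),2)))).
MGU = { X2 -> node(2,a,g(g(3,g(g(a,2),2)),g(g(g(a,2),2),g(g(a,2),2)))), X1 -> g(g(a,2),2), U -> g(g(3,g(g(a,2),2)),g(g(g(a,2),2),g(g(a,2),2))) }, so U -> g(g(3,g(g(a,2),2)),g(g(g(a,2),2),g(g(a,2),2))).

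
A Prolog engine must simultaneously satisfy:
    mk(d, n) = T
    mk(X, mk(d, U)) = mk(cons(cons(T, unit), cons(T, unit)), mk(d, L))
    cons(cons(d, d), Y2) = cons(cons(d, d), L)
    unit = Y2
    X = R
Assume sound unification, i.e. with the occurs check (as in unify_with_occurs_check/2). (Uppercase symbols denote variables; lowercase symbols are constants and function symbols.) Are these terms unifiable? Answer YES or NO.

YES

Bind T := mk(d, n); substituting into the one remaining equation that mentions T gives: mk(X, mk(d, U)) = mk(cons(cons(mk(d, n), unit), cons(mk(d, n), unit)), mk(d, L)).
Decompose mk/2: X = cons(cons(mk(d, n), unit), cons(mk(d, n), unit)),  mk(d, U) = mk(d, L).
Bind X := cons(cons(mk(d, n), unit), cons(mk(d, n), unit)); substituting into the one remaining equation that mentions X gives: cons(cons(mk(d, n), unit), cons(mk(d, n), unit)) = R.
Decompose mk/2: d = d,  U = L.
Delete trivial equation d = d.
Bind U := L; no other remaining equation mentions U.
Decompose cons/2: cons(d, d) = cons(d, d),  Y2 = L.
Delete trivial equation cons(d, d) = cons(d, d).
Bind Y2 := L; substituting into the one remaining equation that mentions Y2 gives: unit = L.
Bind L := unit; no other remaining equation mentions L. Substituting into the earlier bindings gives U := unit, Y2 := unit.
Bind R := cons(cons(mk(d, n), unit), cons(mk(d, n), unit)).
No equations remain and no clash or occurs-check failure arose, so a unifier exists.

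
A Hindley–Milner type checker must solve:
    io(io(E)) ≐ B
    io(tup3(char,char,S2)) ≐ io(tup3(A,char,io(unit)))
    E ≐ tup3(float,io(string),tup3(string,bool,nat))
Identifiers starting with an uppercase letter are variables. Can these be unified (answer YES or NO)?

YES

Bind B := io(io(E)); no other remaining equation mentions B.
Decompose io/1: tup3(char,char,S2) ≐ tup3(A,char,io(unit)).
Decompose tup3/3: char ≐ A,  char ≐ char,  S2 ≐ io(unit).
Bind A := char; no other remaining equation mentions A.
Delete trivial equation char ≐ char.
Bind S2 := io(unit); no other remaining equation mentions S2.
Bind E := tup3(float,io(string),tup3(string,bool,nat)). Substituting into the earlier binding gives B := io(io(tup3(float,io(string),tup3(string,bool,nat)))).
No equations remain and no clash or occurs-check failure arose, so a unifier exists.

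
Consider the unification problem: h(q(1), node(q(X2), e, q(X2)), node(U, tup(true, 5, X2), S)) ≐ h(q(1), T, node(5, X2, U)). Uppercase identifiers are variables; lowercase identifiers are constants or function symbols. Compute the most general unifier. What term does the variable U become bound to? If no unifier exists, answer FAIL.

FAIL

Decompose h/3: q(1) ≐ q(1),  node(q(X2), e, q(X2)) ≐ T,  node(U, tup(true, 5, X2), S) ≐ node(5, X2, U).
Delete trivial equation q(1) ≐ q(1).
Bind T := node(q(X2), e, q(X2)); no other remaining equation mentions T.
Decompose node/3: U ≐ 5,  tup(true, 5, X2) ≐ X2,  S ≐ U.
Bind U := 5; substituting into the one remaining equation that mentions U gives: S ≐ 5.
Occurs check fails: X2 occurs in tup(true, 5, X2); the equation X2 ≐ tup(true, 5, X2) has no finite solution.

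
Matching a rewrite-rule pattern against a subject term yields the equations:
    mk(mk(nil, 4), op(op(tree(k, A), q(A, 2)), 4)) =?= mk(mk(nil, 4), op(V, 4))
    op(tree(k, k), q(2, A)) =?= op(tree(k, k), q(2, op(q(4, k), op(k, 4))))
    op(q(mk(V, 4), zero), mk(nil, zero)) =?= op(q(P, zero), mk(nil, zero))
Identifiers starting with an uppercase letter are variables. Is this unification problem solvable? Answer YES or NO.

YES

Decompose mk/2: mk(nil, 4) =?= mk(nil, 4),  op(op(tree(k, A), q(A, 2)), 4) =?= op(V, 4).
Delete trivial equation mk(nil, 4) =?= mk(nil, 4).
Decompose op/2: op(tree(k, A), q(A, 2)) =?= V,  4 =?= 4.
Bind V := op(tree(k, A), q(A, 2)); substituting into the one remaining equation that mentions V gives: op(q(mk(op(tree(k, A), q(A, 2)), 4), zero), mk(nil, zero)) =?= op(q(P, zero), mk(nil, zero)).
Delete trivial equation 4 =?= 4.
Decompose op/2: tree(k, k) =?= tree(k, k),  q(2, A) =?= q(2, op(q(4, k), op(k, 4))).
Delete trivial equation tree(k, k) =?= tree(k, k).
Decompose q/2: 2 =?= 2,  A =?= op(q(4, k), op(k, 4)).
Delete trivial equation 2 =?= 2.
Bind A := op(q(4, k), op(k, 4)); substituting into the remaining equation gives: op(q(mk(op(tree(k, op(q(4, k), op(k, 4))), q(op(q(4, k), op(k, 4)), 2)), 4), zero), mk(nil, zero)) =?= op(q(P, zero), mk(nil, zero)). Substituting into the earlier binding gives V := op(tree(k, op(q(4, k), op(k, 4))), q(op(q(4, k), op(k, 4)), 2)).
Decompose op/2: q(mk(op(tree(k, op(q(4, k), op(k, 4))), q(op(q(4, k), op(k, 4)), 2)), 4), zero) =?= q(P, zero),  mk(nil, zero) =?= mk(nil, zero).
Decompose q/2: mk(op(tree(k, op(q(4, k), op(k, 4))), q(op(q(4, k), op(k, 4)), 2)), 4) =?= P,  zero =?= zero.
Bind P := mk(op(tree(k, op(q(4, k), op(k, 4))), q(op(q(4, k), op(k, 4)), 2)), 4); no other remaining equation mentions P.
Delete trivial equation zero =?= zero.
Delete trivial equation mk(nil, zero) =?= mk(nil, zero).
No equations remain and no clash or occurs-check failure arose, so a unifier exists.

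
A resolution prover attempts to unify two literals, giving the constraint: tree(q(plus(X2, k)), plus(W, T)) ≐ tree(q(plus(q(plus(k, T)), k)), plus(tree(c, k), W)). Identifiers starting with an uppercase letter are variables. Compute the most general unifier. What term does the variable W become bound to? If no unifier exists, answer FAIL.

Decompose tree/2: q(plus(X2, k)) ≐ q(plus(q(plus(k, T)), k)),  plus(W, T) ≐ plus(tree(c, k), W).
Decompose q/1: plus(X2, k) ≐ plus(q(plus(k, T)), k).
Decompose plus/2: X2 ≐ q(plus(k, T)),  k ≐ k.
Bind X2 := q(plus(k, T)); no other remaining equation mentions X2.
Delete trivial equation k ≐ k.
Decompose plus/2: W ≐ tree(c, k),  T ≐ W.
Bind W := tree(c, k); substituting into the remaining equation gives: T ≐ tree(c, k).
Bind T := tree(c, k). Substituting into the earlier binding gives X2 := q(plus(k, tree(c, k))).
MGU = { X2 := q(plus(k, tree(c, k))), W := tree(c, k), T := tree(c, k) }, so W := tree(c, k).

tree(c, k)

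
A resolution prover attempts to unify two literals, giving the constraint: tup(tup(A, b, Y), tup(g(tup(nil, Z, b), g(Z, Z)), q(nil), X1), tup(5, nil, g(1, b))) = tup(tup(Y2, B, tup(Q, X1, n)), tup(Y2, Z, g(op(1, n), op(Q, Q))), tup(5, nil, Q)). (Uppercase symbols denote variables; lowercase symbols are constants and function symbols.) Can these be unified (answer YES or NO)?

Decompose tup/3: tup(A, b, Y) = tup(Y2, B, tup(Q, X1, n)),  tup(g(tup(nil, Z, b), g(Z, Z)), q(nil), X1) = tup(Y2, Z, g(op(1, n), op(Q, Q))),  tup(5, nil, g(1, b)) = tup(5, nil, Q).
Decompose tup/3: A = Y2,  b = B,  Y = tup(Q, X1, n).
Bind A := Y2; no other remaining equation mentions A.
Bind B := b; no other remaining equation mentions B.
Bind Y := tup(Q, X1, n); no other remaining equation mentions Y.
Decompose tup/3: g(tup(nil, Z, b), g(Z, Z)) = Y2,  q(nil) = Z,  X1 = g(op(1, n), op(Q, Q)).
Bind Y2 := g(tup(nil, Z, b), g(Z, Z)); no other remaining equation mentions Y2. Substituting into the earlier binding gives A := g(tup(nil, Z, b), g(Z, Z)).
Bind Z := q(nil); no other remaining equation mentions Z. Substituting into the earlier bindings gives A := g(tup(nil, q(nil), b), g(q(nil), q(nil))), Y2 := g(tup(nil, q(nil), b), g(q(nil), q(nil))).
Bind X1 := g(op(1, n), op(Q, Q)); no other remaining equation mentions X1. Substituting into the earlier binding gives Y := tup(Q, g(op(1, n), op(Q, Q)), n).
Decompose tup/3: 5 = 5,  nil = nil,  g(1, b) = Q.
Delete trivial equation 5 = 5.
Delete trivial equation nil = nil.
Bind Q := g(1, b). Substituting into the earlier bindings gives Y := tup(g(1, b), g(op(1, n), op(g(1, b), g(1, b))), n), X1 := g(op(1, n), op(g(1, b), g(1, b))).
No equations remain and no clash or occurs-check failure arose, so a unifier exists.

YES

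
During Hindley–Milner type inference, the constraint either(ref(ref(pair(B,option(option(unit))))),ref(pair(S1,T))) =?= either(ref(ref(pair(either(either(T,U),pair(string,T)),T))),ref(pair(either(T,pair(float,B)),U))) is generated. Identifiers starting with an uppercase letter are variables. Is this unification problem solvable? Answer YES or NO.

Decompose either/2: ref(ref(pair(B,option(option(unit))))) =?= ref(ref(pair(either(either(T,U),pair(string,T)),T))),  ref(pair(S1,T)) =?= ref(pair(either(T,pair(float,B)),U)).
Decompose ref/1: ref(pair(B,option(option(unit)))) =?= ref(pair(either(either(T,U),pair(string,T)),T)).
Decompose ref/1: pair(B,option(option(unit))) =?= pair(either(either(T,U),pair(string,T)),T).
Decompose pair/2: B =?= either(either(T,U),pair(string,T)),  option(option(unit)) =?= T.
Bind B := either(either(T,U),pair(string,T)); substituting into the one remaining equation that mentions B gives: ref(pair(S1,T)) =?= ref(pair(either(T,pair(float,either(either(T,U),pair(string,T)))),U)).
Bind T := option(option(unit)); substituting into the remaining equation gives: ref(pair(S1,option(option(unit)))) =?= ref(pair(either(option(option(unit)),pair(float,either(either(option(option(unit)),U),pair(string,option(option(unit)))))),U)). Substituting into the earlier binding gives B := either(either(option(option(unit)),U),pair(string,option(option(unit)))).
Decompose ref/1: pair(S1,option(option(unit))) =?= pair(either(option(option(unit)),pair(float,either(either(option(option(unit)),U),pair(string,option(option(unit)))))),U).
Decompose pair/2: S1 =?= either(option(option(unit)),pair(float,either(either(option(option(unit)),U),pair(string,option(option(unit)))))),  option(option(unit)) =?= U.
Bind S1 := either(option(option(unit)),pair(float,either(either(option(option(unit)),U),pair(string,option(option(unit)))))); no other remaining equation mentions S1.
Bind U := option(option(unit)). Substituting into the earlier bindings gives B := either(either(option(option(unit)),option(option(unit))),pair(string,option(option(unit)))), S1 := either(option(option(unit)),pair(float,either(either(option(option(unit)),option(option(unit))),pair(string,option(option(unit)))))).
No equations remain and no clash or occurs-check failure arose, so a unifier exists.

YES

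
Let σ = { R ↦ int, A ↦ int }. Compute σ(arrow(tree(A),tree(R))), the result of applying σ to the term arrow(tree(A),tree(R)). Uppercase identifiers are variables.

Replace each occurrence of R with int.
Replace each occurrence of A with int.
Result: arrow(tree(int),tree(int)).

arrow(tree(int),tree(int))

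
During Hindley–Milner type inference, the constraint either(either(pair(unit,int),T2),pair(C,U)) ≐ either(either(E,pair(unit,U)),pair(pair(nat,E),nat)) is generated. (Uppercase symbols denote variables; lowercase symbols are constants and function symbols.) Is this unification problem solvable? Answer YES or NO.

Decompose either/2: either(pair(unit,int),T2) ≐ either(E,pair(unit,U)),  pair(C,U) ≐ pair(pair(nat,E),nat).
Decompose either/2: pair(unit,int) ≐ E,  T2 ≐ pair(unit,U).
Bind E := pair(unit,int); substituting into the one remaining equation that mentions E gives: pair(C,U) ≐ pair(pair(nat,pair(unit,int)),nat).
Bind T2 := pair(unit,U); no other remaining equation mentions T2.
Decompose pair/2: C ≐ pair(nat,pair(unit,int)),  U ≐ nat.
Bind C := pair(nat,pair(unit,int)); no other remaining equation mentions C.
Bind U := nat. Substituting into the earlier binding gives T2 := pair(unit,nat).
No equations remain and no clash or occurs-check failure arose, so a unifier exists.

YES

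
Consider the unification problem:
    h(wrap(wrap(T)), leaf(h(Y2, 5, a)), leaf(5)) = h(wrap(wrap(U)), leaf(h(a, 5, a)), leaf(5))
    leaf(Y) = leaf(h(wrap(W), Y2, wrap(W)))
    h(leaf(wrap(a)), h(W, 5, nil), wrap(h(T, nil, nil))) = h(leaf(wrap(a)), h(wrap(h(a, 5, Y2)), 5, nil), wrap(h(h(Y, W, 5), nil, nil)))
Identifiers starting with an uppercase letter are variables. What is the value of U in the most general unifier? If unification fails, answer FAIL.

Decompose h/3: wrap(wrap(T)) = wrap(wrap(U)),  leaf(h(Y2, 5, a)) = leaf(h(a, 5, a)),  leaf(5) = leaf(5).
Decompose wrap/1: wrap(T) = wrap(U).
Decompose wrap/1: T = U.
Bind T := U; substituting into the one remaining equation that mentions T gives: h(leaf(wrap(a)), h(W, 5, nil), wrap(h(U, nil, nil))) = h(leaf(wrap(a)), h(wrap(h(a, 5, Y2)), 5, nil), wrap(h(h(Y, W, 5), nil, nil))).
Decompose leaf/1: h(Y2, 5, a) = h(a, 5, a).
Decompose h/3: Y2 = a,  5 = 5,  a = a.
Bind Y2 := a; substituting into the 2 remaining equations that mention Y2 gives: leaf(Y) = leaf(h(wrap(W), a, wrap(W))),  h(leaf(wrap(a)), h(W, 5, nil), wrap(h(U, nil, nil))) = h(leaf(wrap(a)), h(wrap(h(a, 5, a)), 5, nil), wrap(h(h(Y, W, 5), nil, nil))).
Delete trivial equation 5 = 5.
Delete trivial equation a = a.
Delete trivial equation leaf(5) = leaf(5).
Decompose leaf/1: Y = h(wrap(W), a, wrap(W)).
Bind Y := h(wrap(W), a, wrap(W)); substituting into the remaining equation gives: h(leaf(wrap(a)), h(W, 5, nil), wrap(h(U, nil, nil))) = h(leaf(wrap(a)), h(wrap(h(a, 5, a)), 5, nil), wrap(h(h(h(wrap(W), a, wrap(W)), W, 5), nil, nil))).
Decompose h/3: leaf(wrap(a)) = leaf(wrap(a)),  h(W, 5, nil) = h(wrap(h(a, 5, a)), 5, nil),  wrap(h(U, nil, nil)) = wrap(h(h(h(wrap(W), a, wrap(W)), W, 5), nil, nil)).
Delete trivial equation leaf(wrap(a)) = leaf(wrap(a)).
Decompose h/3: W = wrap(h(a, 5, a)),  5 = 5,  nil = nil.
Bind W := wrap(h(a, 5, a)); substituting into the one remaining equation that mentions W gives: wrap(h(U, nil, nil)) = wrap(h(h(h(wrap(wrap(h(a, 5, a))), a, wrap(wrap(h(a, 5, a)))), wrap(h(a, 5, a)), 5), nil, nil)). Substituting into the earlier binding gives Y := h(wrap(wrap(h(a, 5, a))), a, wrap(wrap(h(a, 5, a)))).
Delete trivial equation 5 = 5.
Delete trivial equation nil = nil.
Decompose wrap/1: h(U, nil, nil) = h(h(h(wrap(wrap(h(a, 5, a))), a, wrap(wrap(h(a, 5, a)))), wrap(h(a, 5, a)), 5), nil, nil).
Decompose h/3: U = h(h(wrap(wrap(h(a, 5, a))), a, wrap(wrap(h(a, 5, a)))), wrap(h(a, 5, a)), 5),  nil = nil,  nil = nil.
Bind U := h(h(wrap(wrap(h(a, 5, a))), a, wrap(wrap(h(a, 5, a)))), wrap(h(a, 5, a)), 5); no other remaining equation mentions U. Substituting into the earlier binding gives T := h(h(wrap(wrap(h(a, 5, a))), a, wrap(wrap(h(a, 5, a)))), wrap(h(a, 5, a)), 5).
Delete trivial equation nil = nil.
Delete trivial equation nil = nil.
MGU = { T := h(h(wrap(wrap(h(a, 5, a))), a, wrap(wrap(h(a, 5, a)))), wrap(h(a, 5, a)), 5), Y2 := a, Y := h(wrap(wrap(h(a, 5, a))), a, wrap(wrap(h(a, 5, a)))), W := wrap(h(a, 5, a)), U := h(h(wrap(wrap(h(a, 5, a))), a, wrap(wrap(h(a, 5, a)))), wrap(h(a, 5, a)), 5) }, so U := h(h(wrap(wrap(h(a, 5, a))), a, wrap(wrap(h(a, 5, a)))), wrap(h(a, 5, a)), 5).

h(h(wrap(wrap(h(a, 5, a))), a, wrap(wrap(h(a, 5, a)))), wrap(h(a, 5, a)), 5)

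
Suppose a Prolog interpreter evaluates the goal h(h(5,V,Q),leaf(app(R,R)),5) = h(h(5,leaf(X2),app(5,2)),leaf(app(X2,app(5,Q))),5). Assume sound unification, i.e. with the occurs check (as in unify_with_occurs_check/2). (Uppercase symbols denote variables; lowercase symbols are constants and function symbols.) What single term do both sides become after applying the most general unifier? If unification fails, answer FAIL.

Decompose h/3: h(5,V,Q) = h(5,leaf(X2),app(5,2)),  leaf(app(R,R)) = leaf(app(X2,app(5,Q))),  5 = 5.
Decompose h/3: 5 = 5,  V = leaf(X2),  Q = app(5,2).
Delete trivial equation 5 = 5.
Bind V := leaf(X2); no other remaining equation mentions V.
Bind Q := app(5,2); substituting into the one remaining equation that mentions Q gives: leaf(app(R,R)) = leaf(app(X2,app(5,app(5,2)))).
Decompose leaf/1: app(R,R) = app(X2,app(5,app(5,2))).
Decompose app/2: R = X2,  R = app(5,app(5,2)).
Bind R := X2; substituting into the one remaining equation that mentions R gives: X2 = app(5,app(5,2)).
Bind X2 := app(5,app(5,2)); no other remaining equation mentions X2. Substituting into the earlier bindings gives V := leaf(app(5,app(5,2))), R := app(5,app(5,2)).
Delete trivial equation 5 = 5.
Applying the MGU to either side gives h(h(5,leaf(app(5,app(5,2))),app(5,2)),leaf(app(app(5,app(5,2)),app(5,app(5,2)))),5).

h(h(5,leaf(app(5,app(5,2))),app(5,2)),leaf(app(app(5,app(5,2)),app(5,app(5,2)))),5)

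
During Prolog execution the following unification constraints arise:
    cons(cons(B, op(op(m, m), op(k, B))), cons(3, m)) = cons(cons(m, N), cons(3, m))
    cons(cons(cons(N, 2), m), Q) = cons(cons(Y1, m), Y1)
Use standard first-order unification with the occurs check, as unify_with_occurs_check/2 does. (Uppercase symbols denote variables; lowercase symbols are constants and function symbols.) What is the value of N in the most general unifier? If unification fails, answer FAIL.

Decompose cons/2: cons(B, op(op(m, m), op(k, B))) = cons(m, N),  cons(3, m) = cons(3, m).
Decompose cons/2: B = m,  op(op(m, m), op(k, B)) = N.
Bind B := m; substituting into the one remaining equation that mentions B gives: op(op(m, m), op(k, m)) = N.
Bind N := op(op(m, m), op(k, m)); substituting into the one remaining equation that mentions N gives: cons(cons(cons(op(op(m, m), op(k, m)), 2), m), Q) = cons(cons(Y1, m), Y1).
Delete trivial equation cons(3, m) = cons(3, m).
Decompose cons/2: cons(cons(op(op(m, m), op(k, m)), 2), m) = cons(Y1, m),  Q = Y1.
Decompose cons/2: cons(op(op(m, m), op(k, m)), 2) = Y1,  m = m.
Bind Y1 := cons(op(op(m, m), op(k, m)), 2); substituting into the one remaining equation that mentions Y1 gives: Q = cons(op(op(m, m), op(k, m)), 2).
Delete trivial equation m = m.
Bind Q := cons(op(op(m, m), op(k, m)), 2).
MGU = { B -> m, N -> op(op(m, m), op(k, m)), Y1 -> cons(op(op(m, m), op(k, m)), 2), Q -> cons(op(op(m, m), op(k, m)), 2) }, so N -> op(op(m, m), op(k, m)).

op(op(m, m), op(k, m))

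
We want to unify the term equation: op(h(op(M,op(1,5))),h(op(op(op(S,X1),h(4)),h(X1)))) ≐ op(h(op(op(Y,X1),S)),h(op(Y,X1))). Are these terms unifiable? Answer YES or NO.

NO

Decompose op/2: h(op(M,op(1,5))) ≐ h(op(op(Y,X1),S)),  h(op(op(op(S,X1),h(4)),h(X1))) ≐ h(op(Y,X1)).
Decompose h/1: op(M,op(1,5)) ≐ op(op(Y,X1),S).
Decompose op/2: M ≐ op(Y,X1),  op(1,5) ≐ S.
Bind M := op(Y,X1); no other remaining equation mentions M.
Bind S := op(1,5); substituting into the remaining equation gives: h(op(op(op(op(1,5),X1),h(4)),h(X1))) ≐ h(op(Y,X1)).
Decompose h/1: op(op(op(op(1,5),X1),h(4)),h(X1)) ≐ op(Y,X1).
Decompose op/2: op(op(op(1,5),X1),h(4)) ≐ Y,  h(X1) ≐ X1.
Bind Y := op(op(op(1,5),X1),h(4)); no other remaining equation mentions Y. Substituting into the earlier binding gives M := op(op(op(op(1,5),X1),h(4)),X1).
Occurs check fails: X1 occurs in h(X1); the equation X1 ≐ h(X1) has no finite solution.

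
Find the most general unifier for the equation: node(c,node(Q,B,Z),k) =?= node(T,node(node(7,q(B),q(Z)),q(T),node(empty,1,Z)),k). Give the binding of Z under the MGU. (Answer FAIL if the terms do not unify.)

Decompose node/3: c =?= T,  node(Q,B,Z) =?= node(node(7,q(B),q(Z)),q(T),node(empty,1,Z)),  k =?= k.
Bind T := c; substituting into the one remaining equation that mentions T gives: node(Q,B,Z) =?= node(node(7,q(B),q(Z)),q(c),node(empty,1,Z)).
Decompose node/3: Q =?= node(7,q(B),q(Z)),  B =?= q(c),  Z =?= node(empty,1,Z).
Bind Q := node(7,q(B),q(Z)); no other remaining equation mentions Q.
Bind B := q(c); no other remaining equation mentions B. Substituting into the earlier binding gives Q := node(7,q(q(c)),q(Z)).
Occurs check fails: Z occurs in node(empty,1,Z); the equation Z =?= node(empty,1,Z) has no finite solution.

FAIL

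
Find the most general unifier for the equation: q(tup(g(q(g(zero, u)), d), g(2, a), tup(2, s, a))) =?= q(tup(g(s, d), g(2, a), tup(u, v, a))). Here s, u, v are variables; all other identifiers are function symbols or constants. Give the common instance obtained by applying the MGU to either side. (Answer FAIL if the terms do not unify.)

q(tup(g(q(g(zero, 2)), d), g(2, a), tup(2, q(g(zero, 2)), a)))

Decompose q/1: tup(g(q(g(zero, u)), d), g(2, a), tup(2, s, a)) =?= tup(g(s, d), g(2, a), tup(u, v, a)).
Decompose tup/3: g(q(g(zero, u)), d) =?= g(s, d),  g(2, a) =?= g(2, a),  tup(2, s, a) =?= tup(u, v, a).
Decompose g/2: q(g(zero, u)) =?= s,  d =?= d.
Bind s := q(g(zero, u)); substituting into the one remaining equation that mentions s gives: tup(2, q(g(zero, u)), a) =?= tup(u, v, a).
Delete trivial equation d =?= d.
Delete trivial equation g(2, a) =?= g(2, a).
Decompose tup/3: 2 =?= u,  q(g(zero, u)) =?= v,  a =?= a.
Bind u := 2; substituting into the one remaining equation that mentions u gives: q(g(zero, 2)) =?= v. Substituting into the earlier binding gives s := q(g(zero, 2)).
Bind v := q(g(zero, 2)); no other remaining equation mentions v.
Delete trivial equation a =?= a.
Applying the MGU to either side gives q(tup(g(q(g(zero, 2)), d), g(2, a), tup(2, q(g(zero, 2)), a))).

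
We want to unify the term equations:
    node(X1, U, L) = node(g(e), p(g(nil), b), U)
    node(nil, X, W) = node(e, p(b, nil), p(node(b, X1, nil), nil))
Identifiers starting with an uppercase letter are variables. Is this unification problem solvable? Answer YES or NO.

Decompose node/3: X1 = g(e),  U = p(g(nil), b),  L = U.
Bind X1 := g(e); substituting into the one remaining equation that mentions X1 gives: node(nil, X, W) = node(e, p(b, nil), p(node(b, g(e), nil), nil)).
Bind U := p(g(nil), b); substituting into the one remaining equation that mentions U gives: L = p(g(nil), b).
Bind L := p(g(nil), b); no other remaining equation mentions L.
Decompose node/3: nil = e,  X = p(b, nil),  W = p(node(b, g(e), nil), nil).
Clash: constants nil and e differ; no unifier exists.

NO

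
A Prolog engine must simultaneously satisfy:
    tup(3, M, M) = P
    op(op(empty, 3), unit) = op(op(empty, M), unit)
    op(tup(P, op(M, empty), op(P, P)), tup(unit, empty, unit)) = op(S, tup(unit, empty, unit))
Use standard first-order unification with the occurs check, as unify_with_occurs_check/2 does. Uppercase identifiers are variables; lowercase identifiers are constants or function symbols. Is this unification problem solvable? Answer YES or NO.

Bind P := tup(3, M, M); substituting into the one remaining equation that mentions P gives: op(tup(tup(3, M, M), op(M, empty), op(tup(3, M, M), tup(3, M, M))), tup(unit, empty, unit)) = op(S, tup(unit, empty, unit)).
Decompose op/2: op(empty, 3) = op(empty, M),  unit = unit.
Decompose op/2: empty = empty,  3 = M.
Delete trivial equation empty = empty.
Bind M := 3; substituting into the one remaining equation that mentions M gives: op(tup(tup(3, 3, 3), op(3, empty), op(tup(3, 3, 3), tup(3, 3, 3))), tup(unit, empty, unit)) = op(S, tup(unit, empty, unit)). Substituting into the earlier binding gives P := tup(3, 3, 3).
Delete trivial equation unit = unit.
Decompose op/2: tup(tup(3, 3, 3), op(3, empty), op(tup(3, 3, 3), tup(3, 3, 3))) = S,  tup(unit, empty, unit) = tup(unit, empty, unit).
Bind S := tup(tup(3, 3, 3), op(3, empty), op(tup(3, 3, 3), tup(3, 3, 3))); no other remaining equation mentions S.
Delete trivial equation tup(unit, empty, unit) = tup(unit, empty, unit).
No equations remain and no clash or occurs-check failure arose, so a unifier exists.

YES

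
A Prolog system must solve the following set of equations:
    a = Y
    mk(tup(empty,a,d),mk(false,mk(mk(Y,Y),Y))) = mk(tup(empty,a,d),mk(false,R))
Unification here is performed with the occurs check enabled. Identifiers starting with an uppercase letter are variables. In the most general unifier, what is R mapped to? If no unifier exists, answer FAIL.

mk(mk(a,a),a)

Bind Y := a; substituting into the remaining equation gives: mk(tup(empty,a,d),mk(false,mk(mk(a,a),a))) = mk(tup(empty,a,d),mk(false,R)).
Decompose mk/2: tup(empty,a,d) = tup(empty,a,d),  mk(false,mk(mk(a,a),a)) = mk(false,R).
Delete trivial equation tup(empty,a,d) = tup(empty,a,d).
Decompose mk/2: false = false,  mk(mk(a,a),a) = R.
Delete trivial equation false = false.
Bind R := mk(mk(a,a),a).
MGU = { Y = a, R = mk(mk(a,a),a) }, so R = mk(mk(a,a),a).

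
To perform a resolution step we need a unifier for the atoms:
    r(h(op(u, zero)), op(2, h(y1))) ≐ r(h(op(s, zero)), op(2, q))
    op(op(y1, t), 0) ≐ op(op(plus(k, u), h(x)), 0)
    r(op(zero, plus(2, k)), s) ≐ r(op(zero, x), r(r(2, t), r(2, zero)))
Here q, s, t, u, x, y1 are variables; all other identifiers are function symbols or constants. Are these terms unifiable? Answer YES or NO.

Decompose r/2: h(op(u, zero)) ≐ h(op(s, zero)),  op(2, h(y1)) ≐ op(2, q).
Decompose h/1: op(u, zero) ≐ op(s, zero).
Decompose op/2: u ≐ s,  zero ≐ zero.
Bind u := s; substituting into the one remaining equation that mentions u gives: op(op(y1, t), 0) ≐ op(op(plus(k, s), h(x)), 0).
Delete trivial equation zero ≐ zero.
Decompose op/2: 2 ≐ 2,  h(y1) ≐ q.
Delete trivial equation 2 ≐ 2.
Bind q := h(y1); no other remaining equation mentions q.
Decompose op/2: op(y1, t) ≐ op(plus(k, s), h(x)),  0 ≐ 0.
Decompose op/2: y1 ≐ plus(k, s),  t ≐ h(x).
Bind y1 := plus(k, s); no other remaining equation mentions y1. Substituting into the earlier binding gives q := h(plus(k, s)).
Bind t := h(x); substituting into the one remaining equation that mentions t gives: r(op(zero, plus(2, k)), s) ≐ r(op(zero, x), r(r(2, h(x)), r(2, zero))).
Delete trivial equation 0 ≐ 0.
Decompose r/2: op(zero, plus(2, k)) ≐ op(zero, x),  s ≐ r(r(2, h(x)), r(2, zero)).
Decompose op/2: zero ≐ zero,  plus(2, k) ≐ x.
Delete trivial equation zero ≐ zero.
Bind x := plus(2, k); substituting into the remaining equation gives: s ≐ r(r(2, h(plus(2, k))), r(2, zero)). Substituting into the earlier binding gives t := h(plus(2, k)).
Bind s := r(r(2, h(plus(2, k))), r(2, zero)). Substituting into the earlier bindings gives u := r(r(2, h(plus(2, k))), r(2, zero)), q := h(plus(k, r(r(2, h(plus(2, k))), r(2, zero)))), y1 := plus(k, r(r(2, h(plus(2, k))), r(2, zero))).
No equations remain and no clash or occurs-check failure arose, so a unifier exists.

YES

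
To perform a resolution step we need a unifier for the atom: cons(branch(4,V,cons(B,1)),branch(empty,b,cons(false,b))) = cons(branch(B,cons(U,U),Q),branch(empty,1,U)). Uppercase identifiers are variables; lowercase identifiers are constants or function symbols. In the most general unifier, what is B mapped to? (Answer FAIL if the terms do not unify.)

Decompose cons/2: branch(4,V,cons(B,1)) = branch(B,cons(U,U),Q),  branch(empty,b,cons(false,b)) = branch(empty,1,U).
Decompose branch/3: 4 = B,  V = cons(U,U),  cons(B,1) = Q.
Bind B := 4; substituting into the one remaining equation that mentions B gives: cons(4,1) = Q.
Bind V := cons(U,U); no other remaining equation mentions V.
Bind Q := cons(4,1); no other remaining equation mentions Q.
Decompose branch/3: empty = empty,  b = 1,  cons(false,b) = U.
Delete trivial equation empty = empty.
Clash: constants b and 1 differ; no unifier exists.

FAIL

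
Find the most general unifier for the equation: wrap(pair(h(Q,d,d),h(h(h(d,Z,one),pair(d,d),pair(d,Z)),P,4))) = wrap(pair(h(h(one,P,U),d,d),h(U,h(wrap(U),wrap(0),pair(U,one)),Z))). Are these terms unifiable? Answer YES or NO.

Decompose wrap/1: pair(h(Q,d,d),h(h(h(d,Z,one),pair(d,d),pair(d,Z)),P,4)) = pair(h(h(one,P,U),d,d),h(U,h(wrap(U),wrap(0),pair(U,one)),Z)).
Decompose pair/2: h(Q,d,d) = h(h(one,P,U),d,d),  h(h(h(d,Z,one),pair(d,d),pair(d,Z)),P,4) = h(U,h(wrap(U),wrap(0),pair(U,one)),Z).
Decompose h/3: Q = h(one,P,U),  d = d,  d = d.
Bind Q := h(one,P,U); no other remaining equation mentions Q.
Delete trivial equation d = d.
Delete trivial equation d = d.
Decompose h/3: h(h(d,Z,one),pair(d,d),pair(d,Z)) = U,  P = h(wrap(U),wrap(0),pair(U,one)),  4 = Z.
Bind U := h(h(d,Z,one),pair(d,d),pair(d,Z)); substituting into the one remaining equation that mentions U gives: P = h(wrap(h(h(d,Z,one),pair(d,d),pair(d,Z))),wrap(0),pair(h(h(d,Z,one),pair(d,d),pair(d,Z)),one)). Substituting into the earlier binding gives Q := h(one,P,h(h(d,Z,one),pair(d,d),pair(d,Z))).
Bind P := h(wrap(h(h(d,Z,one),pair(d,d),pair(d,Z))),wrap(0),pair(h(h(d,Z,one),pair(d,d),pair(d,Z)),one)); no other remaining equation mentions P. Substituting into the earlier binding gives Q := h(one,h(wrap(h(h(d,Z,one),pair(d,d),pair(d,Z))),wrap(0),pair(h(h(d,Z,one),pair(d,d),pair(d,Z)),one)),h(h(d,Z,one),pair(d,d),pair(d,Z))).
Bind Z := 4. Substituting into the earlier bindings gives Q := h(one,h(wrap(h(h(d,4,one),pair(d,d),pair(d,4))),wrap(0),pair(h(h(d,4,one),pair(d,d),pair(d,4)),one)),h(h(d,4,one),pair(d,d),pair(d,4))), U := h(h(d,4,one),pair(d,d),pair(d,4)), P := h(wrap(h(h(d,4,one),pair(d,d),pair(d,4))),wrap(0),pair(h(h(d,4,one),pair(d,d),pair(d,4)),one)).
No equations remain and no clash or occurs-check failure arose, so a unifier exists.

YES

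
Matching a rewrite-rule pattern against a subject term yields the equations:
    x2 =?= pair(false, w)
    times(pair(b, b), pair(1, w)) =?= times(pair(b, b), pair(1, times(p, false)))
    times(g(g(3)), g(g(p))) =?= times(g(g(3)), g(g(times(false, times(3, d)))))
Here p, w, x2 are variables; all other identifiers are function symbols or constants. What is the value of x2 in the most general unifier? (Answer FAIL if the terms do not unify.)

pair(false, times(times(false, times(3, d)), false))

Bind x2 := pair(false, w); no other remaining equation mentions x2.
Decompose times/2: pair(b, b) =?= pair(b, b),  pair(1, w) =?= pair(1, times(p, false)).
Delete trivial equation pair(b, b) =?= pair(b, b).
Decompose pair/2: 1 =?= 1,  w =?= times(p, false).
Delete trivial equation 1 =?= 1.
Bind w := times(p, false); no other remaining equation mentions w. Substituting into the earlier binding gives x2 := pair(false, times(p, false)).
Decompose times/2: g(g(3)) =?= g(g(3)),  g(g(p)) =?= g(g(times(false, times(3, d)))).
Delete trivial equation g(g(3)) =?= g(g(3)).
Decompose g/1: g(p) =?= g(times(false, times(3, d))).
Decompose g/1: p =?= times(false, times(3, d)).
Bind p := times(false, times(3, d)). Substituting into the earlier bindings gives x2 := pair(false, times(times(false, times(3, d)), false)), w := times(times(false, times(3, d)), false).
MGU = { x2 ↦ pair(false, times(times(false, times(3, d)), false)), w ↦ times(times(false, times(3, d)), false), p ↦ times(false, times(3, d)) }, so x2 ↦ pair(false, times(times(false, times(3, d)), false)).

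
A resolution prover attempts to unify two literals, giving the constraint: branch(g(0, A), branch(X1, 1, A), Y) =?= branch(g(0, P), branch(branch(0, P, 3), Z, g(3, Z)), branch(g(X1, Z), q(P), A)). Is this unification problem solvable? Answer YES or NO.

YES

Decompose branch/3: g(0, A) =?= g(0, P),  branch(X1, 1, A) =?= branch(branch(0, P, 3), Z, g(3, Z)),  Y =?= branch(g(X1, Z), q(P), A).
Decompose g/2: 0 =?= 0,  A =?= P.
Delete trivial equation 0 =?= 0.
Bind A := P; substituting into the remaining equations gives: branch(X1, 1, P) =?= branch(branch(0, P, 3), Z, g(3, Z)),  Y =?= branch(g(X1, Z), q(P), P).
Decompose branch/3: X1 =?= branch(0, P, 3),  1 =?= Z,  P =?= g(3, Z).
Bind X1 := branch(0, P, 3); substituting into the one remaining equation that mentions X1 gives: Y =?= branch(g(branch(0, P, 3), Z), q(P), P).
Bind Z := 1; substituting into the remaining equations gives: P =?= g(3, 1),  Y =?= branch(g(branch(0, P, 3), 1), q(P), P).
Bind P := g(3, 1); substituting into the remaining equation gives: Y =?= branch(g(branch(0, g(3, 1), 3), 1), q(g(3, 1)), g(3, 1)). Substituting into the earlier bindings gives A := g(3, 1), X1 := branch(0, g(3, 1), 3).
Bind Y := branch(g(branch(0, g(3, 1), 3), 1), q(g(3, 1)), g(3, 1)).
No equations remain and no clash or occurs-check failure arose, so a unifier exists.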